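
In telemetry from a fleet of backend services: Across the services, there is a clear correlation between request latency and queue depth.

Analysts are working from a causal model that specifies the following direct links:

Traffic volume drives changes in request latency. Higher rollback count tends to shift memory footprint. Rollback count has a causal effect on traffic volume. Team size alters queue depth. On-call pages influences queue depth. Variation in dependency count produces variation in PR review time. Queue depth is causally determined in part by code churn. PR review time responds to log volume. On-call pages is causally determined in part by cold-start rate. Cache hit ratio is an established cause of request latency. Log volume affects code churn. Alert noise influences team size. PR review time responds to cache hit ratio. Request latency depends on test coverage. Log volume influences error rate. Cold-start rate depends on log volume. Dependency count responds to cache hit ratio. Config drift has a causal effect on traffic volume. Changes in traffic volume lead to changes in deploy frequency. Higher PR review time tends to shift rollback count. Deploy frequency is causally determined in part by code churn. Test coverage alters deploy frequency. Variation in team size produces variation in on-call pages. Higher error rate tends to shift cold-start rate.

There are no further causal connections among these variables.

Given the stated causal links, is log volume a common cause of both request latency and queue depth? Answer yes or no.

yes

Log volume has a causal path to request latency (log volume → PR review time → rollback count → traffic volume → request latency) and to queue depth (log volume → code churn → queue depth), so it is a common cause of both — a confounder.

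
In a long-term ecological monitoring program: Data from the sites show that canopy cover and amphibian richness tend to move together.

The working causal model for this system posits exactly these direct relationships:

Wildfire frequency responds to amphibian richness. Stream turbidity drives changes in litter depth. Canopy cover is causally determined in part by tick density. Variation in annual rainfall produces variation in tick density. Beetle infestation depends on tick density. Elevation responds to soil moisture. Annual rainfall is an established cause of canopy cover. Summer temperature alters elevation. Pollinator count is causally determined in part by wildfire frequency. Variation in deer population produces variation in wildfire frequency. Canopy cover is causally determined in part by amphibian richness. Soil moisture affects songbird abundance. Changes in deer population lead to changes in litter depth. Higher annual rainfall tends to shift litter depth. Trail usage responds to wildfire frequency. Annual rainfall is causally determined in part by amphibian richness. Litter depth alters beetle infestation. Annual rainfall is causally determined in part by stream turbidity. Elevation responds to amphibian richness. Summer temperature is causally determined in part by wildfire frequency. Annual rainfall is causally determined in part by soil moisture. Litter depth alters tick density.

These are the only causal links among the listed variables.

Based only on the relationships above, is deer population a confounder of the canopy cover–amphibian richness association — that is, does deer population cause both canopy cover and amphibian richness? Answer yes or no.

no

Deer population has no stated causal path to amphibian richness. A confounder must cause both variables, so deer population does not qualify.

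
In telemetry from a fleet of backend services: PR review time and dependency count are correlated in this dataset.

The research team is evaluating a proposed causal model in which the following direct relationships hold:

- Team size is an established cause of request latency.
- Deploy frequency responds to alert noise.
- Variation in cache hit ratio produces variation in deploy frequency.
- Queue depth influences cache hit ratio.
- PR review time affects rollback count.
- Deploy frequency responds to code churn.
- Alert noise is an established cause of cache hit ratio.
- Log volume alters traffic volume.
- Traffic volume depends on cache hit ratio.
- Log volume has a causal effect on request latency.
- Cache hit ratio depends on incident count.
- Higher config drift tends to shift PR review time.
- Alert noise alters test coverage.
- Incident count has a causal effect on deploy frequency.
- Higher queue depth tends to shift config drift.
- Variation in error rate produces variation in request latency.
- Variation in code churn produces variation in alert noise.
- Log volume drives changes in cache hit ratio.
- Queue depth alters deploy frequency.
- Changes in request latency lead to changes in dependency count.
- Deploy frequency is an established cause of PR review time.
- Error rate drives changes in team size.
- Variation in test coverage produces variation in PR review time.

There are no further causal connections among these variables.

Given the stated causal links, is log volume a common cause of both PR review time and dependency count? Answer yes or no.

Log volume has a causal path to PR review time (log volume → cache hit ratio → deploy frequency → PR review time) and to dependency count (log volume → request latency → dependency count), so it is a common cause of both — a confounder.

yes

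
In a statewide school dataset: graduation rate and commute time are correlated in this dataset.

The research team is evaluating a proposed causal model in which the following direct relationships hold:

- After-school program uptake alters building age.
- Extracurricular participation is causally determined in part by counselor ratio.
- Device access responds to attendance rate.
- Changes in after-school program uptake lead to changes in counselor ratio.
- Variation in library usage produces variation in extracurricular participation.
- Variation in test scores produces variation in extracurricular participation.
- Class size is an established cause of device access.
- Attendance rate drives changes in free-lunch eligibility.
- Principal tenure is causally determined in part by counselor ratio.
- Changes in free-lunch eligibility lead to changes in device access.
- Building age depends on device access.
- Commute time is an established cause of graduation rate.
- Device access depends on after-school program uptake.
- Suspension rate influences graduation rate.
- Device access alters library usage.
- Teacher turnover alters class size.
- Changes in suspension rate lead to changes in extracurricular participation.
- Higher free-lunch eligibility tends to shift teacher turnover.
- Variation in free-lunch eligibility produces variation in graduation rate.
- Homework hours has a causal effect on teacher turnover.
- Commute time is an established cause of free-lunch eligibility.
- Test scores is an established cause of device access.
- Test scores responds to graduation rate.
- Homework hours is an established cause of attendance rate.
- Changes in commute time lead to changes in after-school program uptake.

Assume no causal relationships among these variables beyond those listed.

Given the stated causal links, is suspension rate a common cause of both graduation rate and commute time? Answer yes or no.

Suspension rate has no stated causal path to commute time. A confounder must cause both variables, so suspension rate does not qualify.

no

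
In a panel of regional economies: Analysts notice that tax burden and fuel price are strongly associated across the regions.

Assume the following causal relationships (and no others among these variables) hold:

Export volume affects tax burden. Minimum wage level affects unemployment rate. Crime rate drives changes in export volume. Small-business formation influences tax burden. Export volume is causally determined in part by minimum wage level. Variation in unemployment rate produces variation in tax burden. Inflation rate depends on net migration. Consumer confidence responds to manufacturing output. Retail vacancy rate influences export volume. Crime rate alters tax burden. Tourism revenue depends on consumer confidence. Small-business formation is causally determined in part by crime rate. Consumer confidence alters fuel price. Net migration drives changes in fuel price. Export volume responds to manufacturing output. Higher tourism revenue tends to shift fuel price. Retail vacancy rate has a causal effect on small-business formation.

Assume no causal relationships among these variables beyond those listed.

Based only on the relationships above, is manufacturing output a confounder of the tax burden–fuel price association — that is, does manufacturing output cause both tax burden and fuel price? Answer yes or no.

Manufacturing output has a causal path to tax burden (manufacturing output → export volume → tax burden) and to fuel price (manufacturing output → consumer confidence → fuel price), so it is a common cause of both — a confounder.

yes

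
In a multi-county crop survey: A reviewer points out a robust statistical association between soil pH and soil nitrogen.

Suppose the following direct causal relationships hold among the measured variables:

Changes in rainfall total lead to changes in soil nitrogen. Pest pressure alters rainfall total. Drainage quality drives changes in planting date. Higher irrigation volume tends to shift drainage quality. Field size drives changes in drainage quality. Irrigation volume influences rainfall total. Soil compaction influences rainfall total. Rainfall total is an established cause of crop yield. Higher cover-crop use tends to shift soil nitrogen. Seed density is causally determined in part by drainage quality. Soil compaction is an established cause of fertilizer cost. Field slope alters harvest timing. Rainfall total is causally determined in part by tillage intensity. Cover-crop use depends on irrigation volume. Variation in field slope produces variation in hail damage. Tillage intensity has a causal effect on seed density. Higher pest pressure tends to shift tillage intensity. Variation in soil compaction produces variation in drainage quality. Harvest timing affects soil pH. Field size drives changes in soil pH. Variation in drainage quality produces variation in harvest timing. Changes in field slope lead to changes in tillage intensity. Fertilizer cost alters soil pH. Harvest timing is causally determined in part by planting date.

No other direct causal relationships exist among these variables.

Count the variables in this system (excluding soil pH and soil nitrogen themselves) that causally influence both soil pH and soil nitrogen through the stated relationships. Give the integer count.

The common causes are: field slope (to soil pH via field slope → harvest timing → soil pH; to soil nitrogen via field slope → tillage intensity → rainfall total → soil nitrogen); irrigation volume (to soil pH via irrigation volume → drainage quality → harvest timing → soil pH; to soil nitrogen via irrigation volume → rainfall total → soil nitrogen); soil compaction (to soil pH via soil compaction → fertilizer cost → soil pH; to soil nitrogen via soil compaction → rainfall total → soil nitrogen).
Every other variable lacks a causal path to at least one of soil pH and soil nitrogen.

3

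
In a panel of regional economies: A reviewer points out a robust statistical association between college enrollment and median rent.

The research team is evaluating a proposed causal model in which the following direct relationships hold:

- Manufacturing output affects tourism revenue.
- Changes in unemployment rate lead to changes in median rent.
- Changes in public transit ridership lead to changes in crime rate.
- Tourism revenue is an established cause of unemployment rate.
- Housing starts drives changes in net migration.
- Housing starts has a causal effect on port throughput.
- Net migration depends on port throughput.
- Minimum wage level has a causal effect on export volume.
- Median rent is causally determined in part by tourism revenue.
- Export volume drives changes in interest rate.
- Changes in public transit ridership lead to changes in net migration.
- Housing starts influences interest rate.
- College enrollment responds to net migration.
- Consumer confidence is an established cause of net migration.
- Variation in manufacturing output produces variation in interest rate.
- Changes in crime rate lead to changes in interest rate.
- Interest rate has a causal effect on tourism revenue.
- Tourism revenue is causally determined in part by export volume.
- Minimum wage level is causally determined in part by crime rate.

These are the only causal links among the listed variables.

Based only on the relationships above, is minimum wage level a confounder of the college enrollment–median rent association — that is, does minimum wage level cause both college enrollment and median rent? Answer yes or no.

Minimum wage level has no stated causal path to college enrollment. A confounder must cause both variables, so minimum wage level does not qualify.

no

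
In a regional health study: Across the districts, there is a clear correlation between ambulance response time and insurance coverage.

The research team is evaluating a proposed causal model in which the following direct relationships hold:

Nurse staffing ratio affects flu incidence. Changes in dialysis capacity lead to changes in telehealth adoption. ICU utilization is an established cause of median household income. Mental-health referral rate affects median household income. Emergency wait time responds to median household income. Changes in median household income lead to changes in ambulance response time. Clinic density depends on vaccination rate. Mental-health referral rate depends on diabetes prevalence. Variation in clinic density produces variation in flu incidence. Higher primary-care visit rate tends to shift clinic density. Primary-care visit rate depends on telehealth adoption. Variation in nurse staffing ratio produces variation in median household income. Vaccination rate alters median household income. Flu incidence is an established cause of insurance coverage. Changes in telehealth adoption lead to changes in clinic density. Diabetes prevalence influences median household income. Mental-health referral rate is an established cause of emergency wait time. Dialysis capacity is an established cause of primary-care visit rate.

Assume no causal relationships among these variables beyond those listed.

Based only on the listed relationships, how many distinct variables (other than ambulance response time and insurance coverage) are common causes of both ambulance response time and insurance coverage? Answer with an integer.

2

The common causes are: nurse staffing ratio (to ambulance response time via nurse staffing ratio → median household income → ambulance response time; to insurance coverage via nurse staffing ratio → flu incidence → insurance coverage); vaccination rate (to ambulance response time via vaccination rate → median household income → ambulance response time; to insurance coverage via vaccination rate → clinic density → flu incidence → insurance coverage).
Every other variable lacks a causal path to at least one of ambulance response time and insurance coverage.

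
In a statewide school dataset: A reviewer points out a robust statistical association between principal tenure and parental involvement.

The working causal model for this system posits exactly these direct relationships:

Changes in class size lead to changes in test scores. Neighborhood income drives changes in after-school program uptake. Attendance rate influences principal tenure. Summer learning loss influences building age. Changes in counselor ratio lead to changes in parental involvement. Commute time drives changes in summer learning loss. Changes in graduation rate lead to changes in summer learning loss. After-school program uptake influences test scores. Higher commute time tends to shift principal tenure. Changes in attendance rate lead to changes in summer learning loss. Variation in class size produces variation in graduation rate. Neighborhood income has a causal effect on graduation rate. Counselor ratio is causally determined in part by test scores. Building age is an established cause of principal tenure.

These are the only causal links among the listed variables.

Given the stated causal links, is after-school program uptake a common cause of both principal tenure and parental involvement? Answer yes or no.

After-school program uptake has no stated causal path to principal tenure. A confounder must cause both variables, so after-school program uptake does not qualify.

no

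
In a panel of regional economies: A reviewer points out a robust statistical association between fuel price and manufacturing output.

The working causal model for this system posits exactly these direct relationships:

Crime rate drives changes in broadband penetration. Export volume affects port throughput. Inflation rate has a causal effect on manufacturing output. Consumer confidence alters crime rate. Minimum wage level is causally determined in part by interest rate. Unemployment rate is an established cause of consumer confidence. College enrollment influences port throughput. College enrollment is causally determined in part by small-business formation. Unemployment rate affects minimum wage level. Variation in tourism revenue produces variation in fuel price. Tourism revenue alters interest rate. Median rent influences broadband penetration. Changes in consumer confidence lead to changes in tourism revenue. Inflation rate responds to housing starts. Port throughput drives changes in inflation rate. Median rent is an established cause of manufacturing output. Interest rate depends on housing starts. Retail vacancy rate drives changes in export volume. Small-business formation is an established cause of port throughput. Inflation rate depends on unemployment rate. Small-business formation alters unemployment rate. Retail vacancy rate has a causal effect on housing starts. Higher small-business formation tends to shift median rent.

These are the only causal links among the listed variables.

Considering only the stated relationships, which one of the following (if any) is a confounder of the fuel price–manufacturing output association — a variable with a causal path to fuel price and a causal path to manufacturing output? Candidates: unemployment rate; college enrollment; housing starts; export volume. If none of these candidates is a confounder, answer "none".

unemployment rate

Unemployment rate causes fuel price (unemployment rate → consumer confidence → tourism revenue → fuel price) and also causes manufacturing output (unemployment rate → inflation rate → manufacturing output); it is a common cause of both.
Each of the other candidates lacks a causal path to at least one of fuel price and manufacturing output, so they do not confound the relationship.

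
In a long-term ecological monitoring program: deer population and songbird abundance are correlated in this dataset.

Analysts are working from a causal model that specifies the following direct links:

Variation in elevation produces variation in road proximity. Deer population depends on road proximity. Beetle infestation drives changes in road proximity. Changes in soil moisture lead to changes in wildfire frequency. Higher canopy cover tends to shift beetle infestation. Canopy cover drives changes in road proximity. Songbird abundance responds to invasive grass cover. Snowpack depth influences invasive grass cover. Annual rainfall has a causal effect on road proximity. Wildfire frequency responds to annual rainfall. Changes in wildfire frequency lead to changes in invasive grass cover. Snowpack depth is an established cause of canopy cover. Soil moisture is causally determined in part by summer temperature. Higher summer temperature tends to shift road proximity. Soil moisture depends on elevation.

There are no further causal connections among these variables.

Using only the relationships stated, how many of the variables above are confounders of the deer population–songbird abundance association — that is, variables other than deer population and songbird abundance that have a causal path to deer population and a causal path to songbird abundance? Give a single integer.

The common causes are: annual rainfall (to deer population via annual rainfall → road proximity → deer population; to songbird abundance via annual rainfall → wildfire frequency → invasive grass cover → songbird abundance); elevation (to deer population via elevation → road proximity → deer population; to songbird abundance via elevation → soil moisture → wildfire frequency → invasive grass cover → songbird abundance); snowpack depth (to deer population via snowpack depth → canopy cover → road proximity → deer population; to songbird abundance via snowpack depth → invasive grass cover → songbird abundance); summer temperature (to deer population via summer temperature → road proximity → deer population; to songbird abundance via summer temperature → soil moisture → wildfire frequency → invasive grass cover → songbird abundance).
Every other variable lacks a causal path to at least one of deer population and songbird abundance.

4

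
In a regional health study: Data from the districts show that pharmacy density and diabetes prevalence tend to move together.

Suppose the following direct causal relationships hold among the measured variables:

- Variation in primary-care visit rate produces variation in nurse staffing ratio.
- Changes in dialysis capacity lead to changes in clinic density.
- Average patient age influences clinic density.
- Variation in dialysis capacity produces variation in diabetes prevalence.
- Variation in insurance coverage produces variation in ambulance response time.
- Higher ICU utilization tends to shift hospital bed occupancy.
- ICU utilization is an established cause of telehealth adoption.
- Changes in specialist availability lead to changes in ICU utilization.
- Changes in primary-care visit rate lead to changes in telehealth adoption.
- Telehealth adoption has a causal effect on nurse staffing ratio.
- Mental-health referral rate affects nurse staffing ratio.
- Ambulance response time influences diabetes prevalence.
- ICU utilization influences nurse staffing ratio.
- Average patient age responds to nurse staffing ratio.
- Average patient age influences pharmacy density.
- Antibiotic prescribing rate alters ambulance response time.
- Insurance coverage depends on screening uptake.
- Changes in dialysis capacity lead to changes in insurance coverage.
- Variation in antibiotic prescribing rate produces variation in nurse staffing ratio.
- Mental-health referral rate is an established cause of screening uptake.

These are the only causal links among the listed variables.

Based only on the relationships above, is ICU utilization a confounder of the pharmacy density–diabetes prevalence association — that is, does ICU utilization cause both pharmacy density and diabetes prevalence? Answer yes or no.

ICU utilization has no stated causal path to diabetes prevalence. A confounder must cause both variables, so ICU utilization does not qualify.

no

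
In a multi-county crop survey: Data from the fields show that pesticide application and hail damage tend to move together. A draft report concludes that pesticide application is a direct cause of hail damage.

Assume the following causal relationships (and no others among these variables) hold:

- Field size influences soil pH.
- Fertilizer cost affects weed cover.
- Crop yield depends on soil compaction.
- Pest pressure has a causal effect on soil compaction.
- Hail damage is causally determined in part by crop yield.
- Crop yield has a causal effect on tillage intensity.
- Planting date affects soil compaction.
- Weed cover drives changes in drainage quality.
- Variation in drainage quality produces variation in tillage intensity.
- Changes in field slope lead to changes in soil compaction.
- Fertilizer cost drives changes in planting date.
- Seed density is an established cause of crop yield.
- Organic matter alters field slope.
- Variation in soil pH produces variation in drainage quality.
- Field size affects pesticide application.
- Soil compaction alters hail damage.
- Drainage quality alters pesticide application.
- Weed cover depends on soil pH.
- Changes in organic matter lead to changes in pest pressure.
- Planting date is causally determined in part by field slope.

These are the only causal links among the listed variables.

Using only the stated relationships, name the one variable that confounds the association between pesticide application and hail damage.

fertilizer cost

Fertilizer cost has a causal path to pesticide application (fertilizer cost → weed cover → drainage quality → pesticide application) and a separate causal path to hail damage (fertilizer cost → planting date → soil compaction → hail damage), so it is a common cause of both.
No stated relationship gives pesticide application a causal route to hail damage, so the correlation is explained by the shared upstream cause rather than a direct effect.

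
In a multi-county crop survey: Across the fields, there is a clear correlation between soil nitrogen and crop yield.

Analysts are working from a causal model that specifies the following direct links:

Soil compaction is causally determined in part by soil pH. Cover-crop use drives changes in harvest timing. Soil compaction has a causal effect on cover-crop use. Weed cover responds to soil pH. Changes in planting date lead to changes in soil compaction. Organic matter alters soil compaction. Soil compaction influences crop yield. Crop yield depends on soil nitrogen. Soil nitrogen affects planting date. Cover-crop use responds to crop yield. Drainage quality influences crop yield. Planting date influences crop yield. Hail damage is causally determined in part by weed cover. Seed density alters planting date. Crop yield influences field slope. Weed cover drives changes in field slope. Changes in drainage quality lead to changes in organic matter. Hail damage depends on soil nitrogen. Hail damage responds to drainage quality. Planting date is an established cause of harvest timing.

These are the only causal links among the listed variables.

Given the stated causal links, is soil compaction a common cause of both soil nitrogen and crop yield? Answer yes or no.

Soil compaction has no stated causal path to soil nitrogen. A confounder must cause both variables, so soil compaction does not qualify.

no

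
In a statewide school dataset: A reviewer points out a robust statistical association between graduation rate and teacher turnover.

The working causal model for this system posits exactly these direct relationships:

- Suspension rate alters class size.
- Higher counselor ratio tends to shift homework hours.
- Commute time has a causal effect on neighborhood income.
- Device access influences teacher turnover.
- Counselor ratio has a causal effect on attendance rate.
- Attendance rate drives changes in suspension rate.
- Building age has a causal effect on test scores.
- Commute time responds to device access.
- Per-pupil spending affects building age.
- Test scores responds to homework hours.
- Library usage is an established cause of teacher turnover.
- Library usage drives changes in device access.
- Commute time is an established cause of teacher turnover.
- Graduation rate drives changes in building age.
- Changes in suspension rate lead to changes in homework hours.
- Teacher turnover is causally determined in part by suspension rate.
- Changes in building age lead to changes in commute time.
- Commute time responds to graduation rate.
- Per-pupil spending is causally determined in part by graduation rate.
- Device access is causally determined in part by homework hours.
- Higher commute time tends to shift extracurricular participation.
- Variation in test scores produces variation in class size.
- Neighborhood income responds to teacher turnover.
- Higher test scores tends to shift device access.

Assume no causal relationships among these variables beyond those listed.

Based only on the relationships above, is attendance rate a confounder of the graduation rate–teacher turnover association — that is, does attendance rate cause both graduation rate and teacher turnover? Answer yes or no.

no

Attendance rate has no stated causal path to graduation rate. A confounder must cause both variables, so attendance rate does not qualify.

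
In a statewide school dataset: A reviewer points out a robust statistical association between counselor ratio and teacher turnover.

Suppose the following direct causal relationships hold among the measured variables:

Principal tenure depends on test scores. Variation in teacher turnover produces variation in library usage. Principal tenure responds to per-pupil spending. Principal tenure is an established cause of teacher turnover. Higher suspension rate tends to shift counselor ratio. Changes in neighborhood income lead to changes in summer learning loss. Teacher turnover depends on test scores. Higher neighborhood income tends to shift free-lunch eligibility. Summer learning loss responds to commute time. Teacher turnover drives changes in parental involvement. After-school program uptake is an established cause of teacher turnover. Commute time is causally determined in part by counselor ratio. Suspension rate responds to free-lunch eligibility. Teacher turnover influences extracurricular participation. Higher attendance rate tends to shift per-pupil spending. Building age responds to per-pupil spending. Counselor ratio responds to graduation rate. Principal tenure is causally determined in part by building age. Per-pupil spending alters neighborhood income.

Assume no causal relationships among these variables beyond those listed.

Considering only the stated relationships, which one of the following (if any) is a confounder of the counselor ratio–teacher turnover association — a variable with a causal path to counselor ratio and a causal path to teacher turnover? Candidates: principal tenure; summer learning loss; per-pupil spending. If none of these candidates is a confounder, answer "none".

per-pupil spending

Per-pupil spending causes counselor ratio (per-pupil spending → neighborhood income → free-lunch eligibility → suspension rate → counselor ratio) and also causes teacher turnover (per-pupil spending → principal tenure → teacher turnover); it is a common cause of both.
Each of the other candidates lacks a causal path to at least one of counselor ratio and teacher turnover, so they do not confound the relationship.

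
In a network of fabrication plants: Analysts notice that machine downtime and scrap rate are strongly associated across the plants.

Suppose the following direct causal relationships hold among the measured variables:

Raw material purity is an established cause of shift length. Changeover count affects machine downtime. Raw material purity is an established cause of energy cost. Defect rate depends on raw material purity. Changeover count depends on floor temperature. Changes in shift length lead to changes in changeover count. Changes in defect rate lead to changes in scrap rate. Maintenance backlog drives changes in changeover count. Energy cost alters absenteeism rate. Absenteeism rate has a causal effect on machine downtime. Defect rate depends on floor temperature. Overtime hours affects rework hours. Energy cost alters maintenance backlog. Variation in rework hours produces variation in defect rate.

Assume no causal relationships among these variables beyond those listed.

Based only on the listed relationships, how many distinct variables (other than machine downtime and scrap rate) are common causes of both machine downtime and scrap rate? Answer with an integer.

The common causes are: floor temperature (to machine downtime via floor temperature → changeover count → machine downtime; to scrap rate via floor temperature → defect rate → scrap rate); raw material purity (to machine downtime via raw material purity → shift length → changeover count → machine downtime; to scrap rate via raw material purity → defect rate → scrap rate).
Every other variable lacks a causal path to at least one of machine downtime and scrap rate.

2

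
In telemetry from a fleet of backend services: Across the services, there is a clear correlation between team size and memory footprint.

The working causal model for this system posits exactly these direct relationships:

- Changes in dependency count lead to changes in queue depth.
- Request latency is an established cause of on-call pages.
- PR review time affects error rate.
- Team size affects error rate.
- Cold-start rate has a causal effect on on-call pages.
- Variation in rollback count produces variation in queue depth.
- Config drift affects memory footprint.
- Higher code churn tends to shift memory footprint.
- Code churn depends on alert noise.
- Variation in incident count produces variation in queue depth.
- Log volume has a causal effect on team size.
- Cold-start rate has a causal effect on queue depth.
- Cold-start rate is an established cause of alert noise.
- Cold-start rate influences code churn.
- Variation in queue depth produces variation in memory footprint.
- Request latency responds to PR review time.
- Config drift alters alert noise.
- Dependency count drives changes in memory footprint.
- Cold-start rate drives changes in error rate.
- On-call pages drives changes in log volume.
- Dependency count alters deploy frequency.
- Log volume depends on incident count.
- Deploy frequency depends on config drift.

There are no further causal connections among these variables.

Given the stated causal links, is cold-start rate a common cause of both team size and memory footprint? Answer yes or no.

Cold-start rate has a causal path to team size (cold-start rate → on-call pages → log volume → team size) and to memory footprint (cold-start rate → queue depth → memory footprint), so it is a common cause of both — a confounder.

yes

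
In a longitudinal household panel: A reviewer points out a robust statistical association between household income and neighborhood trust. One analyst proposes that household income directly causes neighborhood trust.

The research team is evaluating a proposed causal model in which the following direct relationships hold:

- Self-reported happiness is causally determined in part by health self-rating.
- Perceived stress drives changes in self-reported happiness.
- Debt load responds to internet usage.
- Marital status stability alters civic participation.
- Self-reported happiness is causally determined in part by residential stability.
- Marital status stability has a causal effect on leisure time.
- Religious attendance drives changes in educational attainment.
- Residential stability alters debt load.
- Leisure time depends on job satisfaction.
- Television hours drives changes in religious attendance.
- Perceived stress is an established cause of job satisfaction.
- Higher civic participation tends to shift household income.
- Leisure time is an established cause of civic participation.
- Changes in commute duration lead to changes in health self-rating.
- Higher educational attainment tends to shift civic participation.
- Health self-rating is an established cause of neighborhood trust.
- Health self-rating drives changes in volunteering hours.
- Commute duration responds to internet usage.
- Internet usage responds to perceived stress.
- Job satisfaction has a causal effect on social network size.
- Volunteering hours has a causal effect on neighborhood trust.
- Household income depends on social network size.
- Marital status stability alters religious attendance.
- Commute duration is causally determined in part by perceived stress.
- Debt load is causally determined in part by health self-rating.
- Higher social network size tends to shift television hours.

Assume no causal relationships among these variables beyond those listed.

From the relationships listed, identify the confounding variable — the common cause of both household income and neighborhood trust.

perceived stress

Perceived stress has a causal path to household income (perceived stress → job satisfaction → social network size → household income) and a separate causal path to neighborhood trust (perceived stress → commute duration → health self-rating → neighborhood trust), so it is a common cause of both.
No stated relationship gives household income a causal route to neighborhood trust, so the correlation is explained by the shared upstream cause rather than a direct effect.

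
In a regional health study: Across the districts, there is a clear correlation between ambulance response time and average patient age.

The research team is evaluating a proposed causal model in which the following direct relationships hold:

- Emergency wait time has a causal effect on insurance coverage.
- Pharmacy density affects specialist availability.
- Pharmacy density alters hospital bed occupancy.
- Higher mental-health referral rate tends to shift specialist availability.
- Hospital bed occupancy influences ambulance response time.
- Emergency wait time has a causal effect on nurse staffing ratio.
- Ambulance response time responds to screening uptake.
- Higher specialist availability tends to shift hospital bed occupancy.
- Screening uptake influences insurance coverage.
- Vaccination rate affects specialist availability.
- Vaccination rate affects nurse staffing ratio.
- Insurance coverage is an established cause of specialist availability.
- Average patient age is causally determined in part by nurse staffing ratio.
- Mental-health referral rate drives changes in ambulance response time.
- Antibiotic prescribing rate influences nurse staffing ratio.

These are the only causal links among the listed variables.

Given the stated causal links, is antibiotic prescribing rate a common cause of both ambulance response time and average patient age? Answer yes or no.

no

Antibiotic prescribing rate has no stated causal path to ambulance response time. A confounder must cause both variables, so antibiotic prescribing rate does not qualify.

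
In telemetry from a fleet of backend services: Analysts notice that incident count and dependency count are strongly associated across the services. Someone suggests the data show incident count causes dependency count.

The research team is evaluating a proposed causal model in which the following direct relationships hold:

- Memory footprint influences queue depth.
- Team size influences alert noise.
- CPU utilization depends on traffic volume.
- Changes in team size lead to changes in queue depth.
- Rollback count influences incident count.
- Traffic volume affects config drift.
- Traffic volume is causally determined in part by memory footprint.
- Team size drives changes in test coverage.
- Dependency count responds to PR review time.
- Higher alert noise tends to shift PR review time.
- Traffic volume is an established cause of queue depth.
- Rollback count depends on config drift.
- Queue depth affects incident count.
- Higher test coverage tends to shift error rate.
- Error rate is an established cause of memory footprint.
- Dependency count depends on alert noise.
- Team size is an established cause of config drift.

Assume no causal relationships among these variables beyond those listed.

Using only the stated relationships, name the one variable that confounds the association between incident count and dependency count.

Team size has a causal path to incident count (team size → queue depth → incident count) and a separate causal path to dependency count (team size → alert noise → dependency count), so it is a common cause of both.
No stated relationship gives incident count a causal route to dependency count, so the correlation is explained by the shared upstream cause rather than a direct effect.

team size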